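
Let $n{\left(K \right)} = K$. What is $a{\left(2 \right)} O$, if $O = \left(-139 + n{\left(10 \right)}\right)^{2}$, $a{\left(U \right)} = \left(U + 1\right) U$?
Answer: $99846$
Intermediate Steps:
$a{\left(U \right)} = U \left(1 + U\right)$ ($a{\left(U \right)} = \left(1 + U\right) U = U \left(1 + U\right)$)
$O = 16641$ ($O = \left(-139 + 10\right)^{2} = \left(-129\right)^{2} = 16641$)
$a{\left(2 \right)} O = 2 \left(1 + 2\right) 16641 = 2 \cdot 3 \cdot 16641 = 6 \cdot 16641 = 99846$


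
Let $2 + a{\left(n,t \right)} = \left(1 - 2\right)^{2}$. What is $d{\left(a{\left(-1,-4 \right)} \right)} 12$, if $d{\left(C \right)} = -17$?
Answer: $-204$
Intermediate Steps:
$a{\left(n,t \right)} = -1$ ($a{\left(n,t \right)} = -2 + \left(1 - 2\right)^{2} = -2 + \left(-1\right)^{2} = -2 + 1 = -1$)
$d{\left(a{\left(-1,-4 \right)} \right)} 12 = \left(-17\right) 12 = -204$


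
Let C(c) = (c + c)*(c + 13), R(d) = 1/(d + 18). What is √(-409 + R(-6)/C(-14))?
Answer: 31*I*√3003/84 ≈ 20.224*I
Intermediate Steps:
R(d) = 1/(18 + d)
C(c) = 2*c*(13 + c) (C(c) = (2*c)*(13 + c) = 2*c*(13 + c))
√(-409 + R(-6)/C(-14)) = √(-409 + 1/((18 - 6)*((2*(-14)*(13 - 14))))) = √(-409 + 1/(12*((2*(-14)*(-1))))) = √(-409 + (1/12)/28) = √(-409 + (1/12)*(1/28)) = √(-409 + 1/336) = √(-137423/336) = 31*I*√3003/84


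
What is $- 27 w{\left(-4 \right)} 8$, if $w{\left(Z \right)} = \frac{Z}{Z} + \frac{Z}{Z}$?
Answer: $-432$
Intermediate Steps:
$w{\left(Z \right)} = 2$ ($w{\left(Z \right)} = 1 + 1 = 2$)
$- 27 w{\left(-4 \right)} 8 = \left(-27\right) 2 \cdot 8 = \left(-54\right) 8 = -432$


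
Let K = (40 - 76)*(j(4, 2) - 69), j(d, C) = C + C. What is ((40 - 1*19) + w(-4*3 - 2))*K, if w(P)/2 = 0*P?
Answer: 49140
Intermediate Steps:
j(d, C) = 2*C
w(P) = 0 (w(P) = 2*(0*P) = 2*0 = 0)
K = 2340 (K = (40 - 76)*(2*2 - 69) = -36*(4 - 69) = -36*(-65) = 2340)
((40 - 1*19) + w(-4*3 - 2))*K = ((40 - 1*19) + 0)*2340 = ((40 - 19) + 0)*2340 = (21 + 0)*2340 = 21*2340 = 49140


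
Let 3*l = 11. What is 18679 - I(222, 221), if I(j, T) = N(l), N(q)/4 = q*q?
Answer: 167627/9 ≈ 18625.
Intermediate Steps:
l = 11/3 (l = (⅓)*11 = 11/3 ≈ 3.6667)
N(q) = 4*q² (N(q) = 4*(q*q) = 4*q²)
I(j, T) = 484/9 (I(j, T) = 4*(11/3)² = 4*(121/9) = 484/9)
18679 - I(222, 221) = 18679 - 1*484/9 = 18679 - 484/9 = 167627/9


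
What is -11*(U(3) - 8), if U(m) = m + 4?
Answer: 11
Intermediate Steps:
U(m) = 4 + m
-11*(U(3) - 8) = -11*((4 + 3) - 8) = -11*(7 - 8) = -11*(-1) = 11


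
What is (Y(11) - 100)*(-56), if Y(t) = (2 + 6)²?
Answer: 2016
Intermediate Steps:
Y(t) = 64 (Y(t) = 8² = 64)
(Y(11) - 100)*(-56) = (64 - 100)*(-56) = -36*(-56) = 2016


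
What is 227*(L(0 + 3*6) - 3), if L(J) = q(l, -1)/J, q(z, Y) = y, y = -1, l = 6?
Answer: -12485/18 ≈ -693.61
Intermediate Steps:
q(z, Y) = -1
L(J) = -1/J
227*(L(0 + 3*6) - 3) = 227*(-1/(0 + 3*6) - 3) = 227*(-1/(0 + 18) - 3) = 227*(-1/18 - 3) = 227*(-55/18) = -12485/18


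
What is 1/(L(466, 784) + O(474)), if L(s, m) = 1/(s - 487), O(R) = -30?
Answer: -21/631 ≈ -0.033280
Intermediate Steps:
L(s, m) = 1/(-487 + s)
1/(L(466, 784) + O(474)) = 1/(1/(-487 + 466) - 30) = 1/(1/(-21) - 30) = 1/(-1/21 - 30) = 1/(-631/21) = -21/631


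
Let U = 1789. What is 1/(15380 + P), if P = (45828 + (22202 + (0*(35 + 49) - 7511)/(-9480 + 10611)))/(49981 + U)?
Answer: 2019030/31055334311 ≈ 6.5014e-5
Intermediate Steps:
P = 2652911/2019030 (P = (45828 + (22202 + (0*(35 + 49) - 7511)/(-9480 + 10611)))/(49981 + 1789) = (45828 + (22202 + (0*84 - 7511)/1131))/51770 = (45828 + (22202 + (0 - 7511)*(1/1131)))*(1/51770) = (45828 + (22202 - 7511*1/1131))*(1/51770) = (45828 + (22202 - 259/39))*(1/51770) = (45828 + 865619/39)*(1/51770) = (2652911/39)*(1/51770) = 2652911/2019030 ≈ 1.3140)
1/(15380 + P) = 1/(15380 + 2652911/2019030) = 1/(31055334311/2019030) = 2019030/31055334311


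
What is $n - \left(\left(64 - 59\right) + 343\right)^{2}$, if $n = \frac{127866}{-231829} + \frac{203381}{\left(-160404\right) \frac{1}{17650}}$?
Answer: $- \frac{2667810369287989}{18593149458} \approx -1.4348 \cdot 10^{5}$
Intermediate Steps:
$n = - \frac{416105597326357}{18593149458}$ ($n = 127866 \left(- \frac{1}{231829}\right) + \frac{203381}{\left(-160404\right) \frac{1}{17650}} = - \frac{127866}{231829} + \frac{203381}{- \frac{80202}{8825}} = - \frac{127866}{231829} + 203381 \left(- \frac{8825}{80202}\right) = - \frac{127866}{231829} - \frac{1794837325}{80202} = - \frac{416105597326357}{18593149458} \approx -22380.0$)
$n - \left(\left(64 - 59\right) + 343\right)^{2} = - \frac{416105597326357}{18593149458} - \left(\left(64 - 59\right) + 343\right)^{2} = - \frac{416105597326357}{18593149458} - \left(5 + 343\right)^{2} = - \frac{416105597326357}{18593149458} - 348^{2} = - \frac{416105597326357}{18593149458} - 121104 = - \frac{2667810369287989}{18593149458}$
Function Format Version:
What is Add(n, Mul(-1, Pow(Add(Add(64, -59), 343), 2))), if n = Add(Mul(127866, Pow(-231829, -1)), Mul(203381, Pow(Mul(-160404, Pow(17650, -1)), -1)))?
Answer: Rational(-2667810369287989, 18593149458) ≈ -1.4348e+5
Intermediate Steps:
n = Rational(-416105597326357, 18593149458) (n = Add(Mul(127866, Rational(-1, 231829)), Mul(203381, Pow(Mul(-160404, Rational(1, 17650)), -1))) = Add(Rational(-127866, 231829), Mul(203381, Pow(Rational(-80202, 8825), -1))) = Add(Rational(-127866, 231829), Mul(203381, Rational(-8825, 80202))) = Add(Rational(-127866, 231829), Rational(-1794837325, 80202)) = Rational(-416105597326357, 18593149458) ≈ -22380.)
Add(n, Mul(-1, Pow(Add(Add(64, -59), 343), 2))) = Add(Rational(-416105597326357, 18593149458), Mul(-1, Pow(Add(Add(64, -59), 343), 2))) = Add(Rational(-416105597326357, 18593149458), Mul(-1, Pow(Add(5, 343), 2))) = Add(Rational(-416105597326357, 18593149458), Mul(-1, Pow(348, 2))) = Add(Rational(-416105597326357, 18593149458), Mul(-1, 121104)) = Add(Rational(-416105597326357, 18593149458), -121104) = Rational(-2667810369287989, 18593149458)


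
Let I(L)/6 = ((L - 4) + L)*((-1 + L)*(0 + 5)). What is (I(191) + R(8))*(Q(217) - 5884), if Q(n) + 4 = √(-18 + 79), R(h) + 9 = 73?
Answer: -12686661632 + 2154664*√61 ≈ -1.2670e+10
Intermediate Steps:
R(h) = 64 (R(h) = -9 + 73 = 64)
I(L) = 6*(-5 + 5*L)*(-4 + 2*L) (I(L) = 6*(((L - 4) + L)*((-1 + L)*(0 + 5))) = 6*(((-4 + L) + L)*((-1 + L)*5)) = 6*((-4 + 2*L)*(-5 + 5*L)) = 6*((-5 + 5*L)*(-4 + 2*L)) = 6*(-5 + 5*L)*(-4 + 2*L))
Q(n) = -4 + √61 (Q(n) = -4 + √(-18 + 79) = -4 + √61)
(I(191) + R(8))*(Q(217) - 5884) = ((120 - 180*191 + 60*191²) + 64)*((-4 + √61) - 5884) = ((120 - 34380 + 60*36481) + 64)*(-5888 + √61) = ((120 - 34380 + 2188860) + 64)*(-5888 + √61) = (2154600 + 64)*(-5888 + √61) = 2154664*(-5888 + √61) = -12686661632 + 2154664*√61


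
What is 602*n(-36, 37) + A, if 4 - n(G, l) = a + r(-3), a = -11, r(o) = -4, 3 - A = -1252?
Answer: 12693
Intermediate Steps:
A = 1255 (A = 3 - 1*(-1252) = 3 + 1252 = 1255)
n(G, l) = 19 (n(G, l) = 4 - (-11 - 4) = 4 - 1*(-15) = 4 + 15 = 19)
602*n(-36, 37) + A = 602*19 + 1255 = 11438 + 1255 = 12693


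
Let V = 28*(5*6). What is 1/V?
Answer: 1/840 ≈ 0.0011905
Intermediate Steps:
V = 840 (V = 28*30 = 840)
1/V = 1/840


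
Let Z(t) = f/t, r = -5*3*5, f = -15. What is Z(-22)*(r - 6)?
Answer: -1215/22 ≈ -55.227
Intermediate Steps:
r = -75 (r = -15*5 = -75)
Z(t) = -15/t
Z(-22)*(r - 6) = (-15/(-22))*(-75 - 6) = -15*(-1/22)*(-81) = (15/22)*(-81) = -1215/22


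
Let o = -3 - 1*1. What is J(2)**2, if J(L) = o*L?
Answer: 64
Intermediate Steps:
o = -4 (o = -3 - 1 = -4)
J(L) = -4*L
J(2)**2 = (-4*2)**2 = (-8)**2 = 64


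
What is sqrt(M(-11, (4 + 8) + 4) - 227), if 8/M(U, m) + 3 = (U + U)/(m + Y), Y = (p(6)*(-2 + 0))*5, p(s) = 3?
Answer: I*sqrt(5815)/5 ≈ 15.251*I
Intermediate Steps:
Y = -30 (Y = (3*(-2 + 0))*5 = (3*(-2))*5 = -6*5 = -30)
M(U, m) = 8/(-3 + 2*U/(-30 + m)) (M(U, m) = 8/(-3 + (U + U)/(m - 30)) = 8/(-3 + (2*U)/(-30 + m)) = 8/(-3 + 2*U/(-30 + m)))
sqrt(M(-11, (4 + 8) + 4) - 227) = sqrt(8*(-30 + ((4 + 8) + 4))/(90 - 3*((4 + 8) + 4) + 2*(-11)) - 227) = sqrt(8*(-30 + (12 + 4))/(90 - 3*(12 + 4) - 22) - 227) = sqrt(8*(-30 + 16)/(90 - 3*16 - 22) - 227) = sqrt(8*(-14)/(90 - 48 - 22) - 227) = sqrt(8*(-14)/20 - 227) = sqrt(8*(1/20)*(-14) - 227) = sqrt(-28/5 - 227) = sqrt(-1163/5) = I*sqrt(5815)/5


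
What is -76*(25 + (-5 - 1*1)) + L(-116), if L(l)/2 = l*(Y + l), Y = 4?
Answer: 24540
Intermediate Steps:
L(l) = 2*l*(4 + l) (L(l) = 2*(l*(4 + l)) = 2*l*(4 + l))
-76*(25 + (-5 - 1*1)) + L(-116) = -76*(25 + (-5 - 1*1)) + 2*(-116)*(4 - 116) = -76*(25 + (-5 - 1)) + 2*(-116)*(-112) = -76*(25 - 6) + 25984 = -76*19 + 25984 = -1444 + 25984 = 24540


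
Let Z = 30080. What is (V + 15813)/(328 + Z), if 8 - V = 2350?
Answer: 13471/30408 ≈ 0.44301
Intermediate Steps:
V = -2342 (V = 8 - 1*2350 = 8 - 2350 = -2342)
(V + 15813)/(328 + Z) = (-2342 + 15813)/(328 + 30080) = 13471/30408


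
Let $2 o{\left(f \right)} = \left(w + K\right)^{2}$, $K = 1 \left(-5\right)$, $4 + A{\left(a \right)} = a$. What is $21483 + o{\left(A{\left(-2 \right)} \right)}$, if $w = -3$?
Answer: $21515$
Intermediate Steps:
$A{\left(a \right)} = -4 + a$
$K = -5$
$o{\left(f \right)} = 32$ ($o{\left(f \right)} = \frac{\left(-3 - 5\right)^{2}}{2} = \frac{\left(-8\right)^{2}}{2} = \frac{1}{2} \cdot 64 = 32$)
$21483 + o{\left(A{\left(-2 \right)} \right)} = 21483 + 32 = 21515$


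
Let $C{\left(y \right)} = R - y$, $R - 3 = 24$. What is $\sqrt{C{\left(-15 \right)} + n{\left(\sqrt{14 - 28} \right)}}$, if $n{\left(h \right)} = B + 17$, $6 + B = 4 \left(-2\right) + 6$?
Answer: $\sqrt{51} \approx 7.1414$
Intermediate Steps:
$R = 27$ ($R = 3 + 24 = 27$)
$B = -8$ ($B = -6 + \left(4 \left(-2\right) + 6\right) = -6 + \left(-8 + 6\right) = -6 - 2 = -8$)
$n{\left(h \right)} = 9$ ($n{\left(h \right)} = -8 + 17 = 9$)
$C{\left(y \right)} = 27 - y$
$\sqrt{C{\left(-15 \right)} + n{\left(\sqrt{14 - 28} \right)}} = \sqrt{\left(27 - -15\right) + 9} = \sqrt{\left(27 + 15\right) + 9} = \sqrt{42 + 9} = \sqrt{51}$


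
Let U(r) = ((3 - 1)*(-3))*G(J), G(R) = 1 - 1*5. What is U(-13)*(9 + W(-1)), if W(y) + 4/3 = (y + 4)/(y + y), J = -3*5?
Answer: 148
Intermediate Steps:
J = -15
G(R) = -4 (G(R) = 1 - 5 = -4)
U(r) = 24 (U(r) = ((3 - 1)*(-3))*(-4) = (2*(-3))*(-4) = -6*(-4) = 24)
W(y) = -4/3 + (4 + y)/(2*y) (W(y) = -4/3 + (y + 4)/(y + y) = -4/3 + (4 + y)/((2*y)) = -4/3 + (4 + y)*(1/(2*y)) = -4/3 + (4 + y)/(2*y))
U(-13)*(9 + W(-1)) = 24*(9 + (-⅚ + 2/(-1))) = 24*(9 + (-⅚ + 2*(-1))) = 24*(9 + (-⅚ - 2)) = 24*(9 - 17/6) = 24*(37/6) = 148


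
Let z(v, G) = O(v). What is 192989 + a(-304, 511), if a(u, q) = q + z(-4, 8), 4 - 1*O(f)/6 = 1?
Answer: 193518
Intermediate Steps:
O(f) = 18 (O(f) = 24 - 6*1 = 24 - 6 = 18)
z(v, G) = 18
a(u, q) = 18 + q (a(u, q) = q + 18 = 18 + q)
192989 + a(-304, 511) = 192989 + (18 + 511) = 192989 + 529 = 193518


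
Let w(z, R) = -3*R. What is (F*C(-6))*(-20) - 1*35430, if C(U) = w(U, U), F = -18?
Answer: -28950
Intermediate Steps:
C(U) = -3*U
(F*C(-6))*(-20) - 1*35430 = -(-54)*(-6)*(-20) - 1*35430 = -18*18*(-20) - 35430 = -324*(-20) - 35430 = 6480 - 35430 = -28950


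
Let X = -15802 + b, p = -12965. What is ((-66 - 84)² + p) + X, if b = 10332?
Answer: 4065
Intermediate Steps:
X = -5470 (X = -15802 + 10332 = -5470)
((-66 - 84)² + p) + X = ((-66 - 84)² - 12965) - 5470 = ((-150)² - 12965) - 5470 = (22500 - 12965) - 5470 = 9535 - 5470 = 4065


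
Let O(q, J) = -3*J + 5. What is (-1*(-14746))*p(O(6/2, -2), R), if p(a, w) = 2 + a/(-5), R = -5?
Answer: -14746/5 ≈ -2949.2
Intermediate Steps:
O(q, J) = 5 - 3*J
p(a, w) = 2 - a/5
(-1*(-14746))*p(O(6/2, -2), R) = (-1*(-14746))*(2 - (5 - 3*(-2))/5) = 14746*(2 - (5 + 6)/5) = 14746*(2 - 1/5*11) = 14746*(2 - 11/5) = 14746*(-1/5) = -14746/5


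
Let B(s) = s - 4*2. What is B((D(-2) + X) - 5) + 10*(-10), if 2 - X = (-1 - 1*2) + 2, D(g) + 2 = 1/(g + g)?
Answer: -449/4 ≈ -112.25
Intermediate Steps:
D(g) = -2 + 1/(2*g) (D(g) = -2 + 1/(g + g) = -2 + 1/(2*g))
X = 3 (X = 2 - ((-1 - 1*2) + 2) = 2 - ((-1 - 2) + 2) = 2 - (-3 + 2) = 2 - 1*(-1) = 2 + 1 = 3)
B(s) = -8 + s (B(s) = s - 8 = -8 + s)
B((D(-2) + X) - 5) + 10*(-10) = (-8 + (((-2 + (½)/(-2)) + 3) - 5)) + 10*(-10) = (-8 + (((-2 + (½)*(-½)) + 3) - 5)) - 100 = (-8 + (((-2 - ¼) + 3) - 5)) - 100 = (-8 + ((-9/4 + 3) - 5)) - 100 = (-8 + (¾ - 5)) - 100 = (-8 - 17/4) - 100 = -49/4 - 100 = -449/4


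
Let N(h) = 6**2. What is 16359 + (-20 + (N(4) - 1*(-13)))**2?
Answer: 17200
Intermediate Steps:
N(h) = 36
16359 + (-20 + (N(4) - 1*(-13)))**2 = 16359 + (-20 + (36 - 1*(-13)))**2 = 16359 + (-20 + (36 + 13))**2 = 16359 + (-20 + 49)**2 = 16359 + 29**2 = 16359 + 841 = 17200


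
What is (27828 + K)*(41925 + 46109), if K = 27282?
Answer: 4851553740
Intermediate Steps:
(27828 + K)*(41925 + 46109) = (27828 + 27282)*(41925 + 46109) = 55110*88034 = 4851553740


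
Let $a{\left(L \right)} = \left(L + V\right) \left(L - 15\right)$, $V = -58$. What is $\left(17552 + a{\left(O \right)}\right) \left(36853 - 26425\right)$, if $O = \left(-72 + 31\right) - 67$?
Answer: $395951160$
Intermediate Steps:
$O = -108$ ($O = -41 - 67 = -108$)
$a{\left(L \right)} = \left(-58 + L\right) \left(-15 + L\right)$ ($a{\left(L \right)} = \left(L - 58\right) \left(L - 15\right) = \left(-58 + L\right) \left(-15 + L\right)$)
$\left(17552 + a{\left(O \right)}\right) \left(36853 - 26425\right) = \left(17552 + \left(870 + \left(-108\right)^{2} - -7884\right)\right) \left(36853 - 26425\right) = \left(17552 + \left(870 + 11664 + 7884\right)\right) 10428 = \left(17552 + 20418\right) 10428 = 37970 \cdot 10428 = 395951160$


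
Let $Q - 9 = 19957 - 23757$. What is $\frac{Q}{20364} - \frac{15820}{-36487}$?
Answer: $\frac{183836263}{743021268} \approx 0.24742$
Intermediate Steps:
$Q = -3791$ ($Q = 9 + \left(19957 - 23757\right) = 9 - 3800 = -3791$)
$\frac{Q}{20364} - \frac{15820}{-36487} = - \frac{3791}{20364} - \frac{15820}{-36487} = \left(-3791\right) \frac{1}{20364} - - \frac{15820}{36487} = - \frac{3791}{20364} + \frac{15820}{36487} = \frac{183836263}{743021268}$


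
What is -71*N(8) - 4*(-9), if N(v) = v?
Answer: -532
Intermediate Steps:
-71*N(8) - 4*(-9) = -71*8 - 4*(-9) = -568 + 36 = -532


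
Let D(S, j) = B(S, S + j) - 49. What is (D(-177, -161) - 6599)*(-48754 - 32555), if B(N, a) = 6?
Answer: 540054378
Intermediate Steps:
D(S, j) = -43 (D(S, j) = 6 - 49 = -43)
(D(-177, -161) - 6599)*(-48754 - 32555) = (-43 - 6599)*(-48754 - 32555) = -6642*(-81309) = 540054378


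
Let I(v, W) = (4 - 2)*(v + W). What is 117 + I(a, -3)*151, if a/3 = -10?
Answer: -9849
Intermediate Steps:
a = -30 (a = 3*(-10) = -30)
I(v, W) = 2*W + 2*v (I(v, W) = 2*(W + v) = 2*W + 2*v)
117 + I(a, -3)*151 = 117 + (2*(-3) + 2*(-30))*151 = 117 + (-6 - 60)*151 = 117 - 66*151 = 117 - 9966 = -9849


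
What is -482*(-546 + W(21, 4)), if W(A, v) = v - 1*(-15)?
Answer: 254014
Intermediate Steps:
W(A, v) = 15 + v (W(A, v) = v + 15 = 15 + v)
-482*(-546 + W(21, 4)) = -482*(-546 + (15 + 4)) = -482*(-546 + 19) = -482*(-527) = 254014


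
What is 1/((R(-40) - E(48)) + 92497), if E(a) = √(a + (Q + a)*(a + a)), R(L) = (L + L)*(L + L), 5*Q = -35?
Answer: 98897/9780612625 + 4*√249/9780612625 ≈ 1.0118e-5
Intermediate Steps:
Q = -7 (Q = (⅕)*(-35) = -7)
R(L) = 4*L² (R(L) = (2*L)*(2*L) = 4*L²)
E(a) = √(a + 2*a*(-7 + a)) (E(a) = √(a + (-7 + a)*(a + a)) = √(a + (-7 + a)*(2*a)) = √(a + 2*a*(-7 + a)))
1/((R(-40) - E(48)) + 92497) = 1/((4*(-40)² - √(48*(-13 + 2*48))) + 92497) = 1/((4*1600 - √(48*(-13 + 96))) + 92497) = 1/((6400 - √(48*83)) + 92497) = 1/((6400 - √3984) + 92497) = 1/((6400 - 4*√249) + 92497) = 1/(98897 - 4*√249)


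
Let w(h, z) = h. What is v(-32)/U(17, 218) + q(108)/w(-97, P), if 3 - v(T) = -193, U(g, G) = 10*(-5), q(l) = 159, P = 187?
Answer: -13481/2425 ≈ -5.5592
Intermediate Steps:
U(g, G) = -50
v(T) = 196 (v(T) = 3 - 1*(-193) = 3 + 193 = 196)
v(-32)/U(17, 218) + q(108)/w(-97, P) = 196/(-50) + 159/(-97) = 196*(-1/50) + 159*(-1/97) = -98/25 - 159/97 = -13481/2425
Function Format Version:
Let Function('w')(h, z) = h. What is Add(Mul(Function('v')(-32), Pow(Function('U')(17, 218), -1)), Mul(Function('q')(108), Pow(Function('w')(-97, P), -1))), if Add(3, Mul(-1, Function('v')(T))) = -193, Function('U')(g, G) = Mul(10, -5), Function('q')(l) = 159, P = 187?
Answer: Rational(-13481, 2425) ≈ -5.5592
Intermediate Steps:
Function('U')(g, G) = -50
Function('v')(T) = 196 (Function('v')(T) = Add(3, Mul(-1, -193)) = Add(3, 193) = 196)
Add(Mul(Function('v')(-32), Pow(Function('U')(17, 218), -1)), Mul(Function('q')(108), Pow(Function('w')(-97, P), -1))) = Add(Mul(196, Pow(-50, -1)), Mul(159, Pow(-97, -1))) = Add(Mul(196, Rational(-1, 50)), Mul(159, Rational(-1, 97))) = Add(Rational(-98, 25), Rational(-159, 97)) = Rational(-13481, 2425)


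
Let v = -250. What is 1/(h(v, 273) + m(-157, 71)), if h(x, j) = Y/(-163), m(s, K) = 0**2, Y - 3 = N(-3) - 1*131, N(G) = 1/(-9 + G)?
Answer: 1956/1537 ≈ 1.2726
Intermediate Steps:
Y = -1537/12 (Y = 3 + (1/(-9 - 3) - 1*131) = 3 + (1/(-12) - 131) = 3 + (-1/12 - 131) = 3 - 1573/12 = -1537/12 ≈ -128.08)
m(s, K) = 0
h(x, j) = 1537/1956 (h(x, j) = -1537/12/(-163) = -1537/12*(-1/163) = 1537/1956)
1/(h(v, 273) + m(-157, 71)) = 1/(1537/1956 + 0) = 1/(1537/1956) = 1956/1537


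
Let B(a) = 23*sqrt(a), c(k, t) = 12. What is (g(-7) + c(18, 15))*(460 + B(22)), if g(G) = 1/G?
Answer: 38180/7 + 1909*sqrt(22)/7 ≈ 6733.4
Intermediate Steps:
(g(-7) + c(18, 15))*(460 + B(22)) = (1/(-7) + 12)*(460 + 23*sqrt(22)) = (-1/7 + 12)*(460 + 23*sqrt(22)) = 83*(460 + 23*sqrt(22))/7 = 38180/7 + 1909*sqrt(22)/7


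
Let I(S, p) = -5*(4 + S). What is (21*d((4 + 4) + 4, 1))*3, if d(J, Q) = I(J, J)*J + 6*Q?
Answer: -60102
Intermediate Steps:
I(S, p) = -20 - 5*S
d(J, Q) = 6*Q + J*(-20 - 5*J) (d(J, Q) = (-20 - 5*J)*J + 6*Q = J*(-20 - 5*J) + 6*Q = 6*Q + J*(-20 - 5*J))
(21*d((4 + 4) + 4, 1))*3 = (21*(6*1 - 5*((4 + 4) + 4)*(4 + ((4 + 4) + 4))))*3 = (21*(6 - 5*(8 + 4)*(4 + (8 + 4))))*3 = (21*(6 - 5*12*(4 + 12)))*3 = (21*(6 - 5*12*16))*3 = (21*(6 - 960))*3 = (21*(-954))*3 = -20034*3 = -60102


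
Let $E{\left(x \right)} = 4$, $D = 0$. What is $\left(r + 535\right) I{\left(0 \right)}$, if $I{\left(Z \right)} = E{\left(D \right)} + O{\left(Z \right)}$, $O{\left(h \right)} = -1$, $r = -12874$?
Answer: $-37017$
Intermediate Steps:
$I{\left(Z \right)} = 3$ ($I{\left(Z \right)} = 4 - 1 = 3$)
$\left(r + 535\right) I{\left(0 \right)} = \left(-12874 + 535\right) 3 = \left(-12339\right) 3 = -37017$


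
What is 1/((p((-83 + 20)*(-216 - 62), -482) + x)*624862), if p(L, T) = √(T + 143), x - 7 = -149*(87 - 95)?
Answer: 1199/898514064280 - I*√339/898514064280 ≈ 1.3344e-9 - 2.0492e-11*I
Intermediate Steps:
x = 1199 (x = 7 - 149*(87 - 95) = 7 - 149*(-8) = 7 + 1192 = 1199)
p(L, T) = √(143 + T)
1/((p((-83 + 20)*(-216 - 62), -482) + x)*624862) = 1/((√(143 - 482) + 1199)*624862) = (1/624862)/(√(-339) + 1199) = (1/624862)/(I*√339 + 1199) = (1/624862)/(1199 + I*√339) = 1/(624862*(1199 + I*√339))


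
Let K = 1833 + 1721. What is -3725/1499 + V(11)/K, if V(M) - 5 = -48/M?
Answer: -145614657/58601906 ≈ -2.4848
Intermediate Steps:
K = 3554
V(M) = 5 - 48/M
-3725/1499 + V(11)/K = -3725/1499 + (5 - 48/11)/3554 = -3725*1/1499 + (5 - 48*1/11)*(1/3554) = -3725/1499 + (5 - 48/11)*(1/3554) = -3725/1499 + (7/11)*(1/3554) = -3725/1499 + 7/39094 = -145614657/58601906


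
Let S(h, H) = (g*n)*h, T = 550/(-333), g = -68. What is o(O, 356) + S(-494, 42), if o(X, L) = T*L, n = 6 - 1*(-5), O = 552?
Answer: 122851696/333 ≈ 3.6892e+5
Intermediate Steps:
n = 11 (n = 6 + 5 = 11)
T = -550/333 (T = 550*(-1/333) = -550/333 ≈ -1.6517)
o(X, L) = -550*L/333
S(h, H) = -748*h (S(h, H) = (-68*11)*h = -748*h)
o(O, 356) + S(-494, 42) = -550/333*356 - 748*(-494) = -195800/333 + 369512 = 122851696/333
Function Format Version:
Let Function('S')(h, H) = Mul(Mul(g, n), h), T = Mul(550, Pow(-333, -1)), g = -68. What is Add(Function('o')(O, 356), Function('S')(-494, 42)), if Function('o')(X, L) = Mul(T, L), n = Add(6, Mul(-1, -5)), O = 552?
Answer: Rational(122851696, 333) ≈ 3.6892e+5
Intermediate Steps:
n = 11 (n = Add(6, 5) = 11)
T = Rational(-550, 333) (T = Mul(550, Rational(-1, 333)) = Rational(-550, 333) ≈ -1.6517)
Function('o')(X, L) = Mul(Rational(-550, 333), L)
Function('S')(h, H) = Mul(-748, h) (Function('S')(h, H) = Mul(Mul(-68, 11), h) = Mul(-748, h))
Add(Function('o')(O, 356), Function('S')(-494, 42)) = Add(Mul(Rational(-550, 333), 356), Mul(-748, -494)) = Add(Rational(-195800, 333), 369512) = Rational(122851696, 333)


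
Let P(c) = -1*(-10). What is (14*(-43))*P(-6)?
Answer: -6020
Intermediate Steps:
P(c) = 10
(14*(-43))*P(-6) = (14*(-43))*10 = -602*10 = -6020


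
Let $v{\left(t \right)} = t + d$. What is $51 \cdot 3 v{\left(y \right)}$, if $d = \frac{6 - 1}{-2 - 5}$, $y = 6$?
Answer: $\frac{5661}{7} \approx 808.71$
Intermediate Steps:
$d = - \frac{5}{7}$ ($d = \frac{5}{-7} = 5 \left(- \frac{1}{7}\right) = - \frac{5}{7} \approx -0.71429$)
$v{\left(t \right)} = - \frac{5}{7} + t$ ($v{\left(t \right)} = t - \frac{5}{7} = - \frac{5}{7} + t$)
$51 \cdot 3 v{\left(y \right)} = 51 \cdot 3 \left(- \frac{5}{7} + 6\right) = 153 \cdot \frac{37}{7} = \frac{5661}{7}$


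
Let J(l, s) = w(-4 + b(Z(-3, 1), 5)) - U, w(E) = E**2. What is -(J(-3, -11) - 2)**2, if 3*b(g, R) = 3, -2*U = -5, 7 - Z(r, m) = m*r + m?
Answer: -81/4 ≈ -20.250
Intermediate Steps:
Z(r, m) = 7 - m - m*r (Z(r, m) = 7 - (m*r + m) = 7 - (m + m*r) = 7 + (-m - m*r) = 7 - m - m*r)
U = 5/2 (U = -1/2*(-5) = 5/2 ≈ 2.5000)
b(g, R) = 1 (b(g, R) = (1/3)*3 = 1)
J(l, s) = 13/2 (J(l, s) = (-4 + 1)**2 - 1*5/2 = (-3)**2 - 5/2 = 9 - 5/2 = 13/2)
-(J(-3, -11) - 2)**2 = -(13/2 - 2)**2 = -(9/2)**2 = -1*81/4 = -81/4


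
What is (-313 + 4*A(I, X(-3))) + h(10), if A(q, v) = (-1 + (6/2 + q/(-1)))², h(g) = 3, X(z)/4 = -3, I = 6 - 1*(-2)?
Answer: -166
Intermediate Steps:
I = 8 (I = 6 + 2 = 8)
X(z) = -12 (X(z) = 4*(-3) = -12)
A(q, v) = (2 - q)² (A(q, v) = (-1 + (6*(½) + q*(-1)))² = (-1 + (3 - q))² = (2 - q)²)
(-313 + 4*A(I, X(-3))) + h(10) = (-313 + 4*(-2 + 8)²) + 3 = (-313 + 4*6²) + 3 = (-313 + 4*36) + 3 = (-313 + 144) + 3 = -169 + 3 = -166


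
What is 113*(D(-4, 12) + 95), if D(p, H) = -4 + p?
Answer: 9831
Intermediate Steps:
113*(D(-4, 12) + 95) = 113*((-4 - 4) + 95) = 113*(-8 + 95) = 113*87 = 9831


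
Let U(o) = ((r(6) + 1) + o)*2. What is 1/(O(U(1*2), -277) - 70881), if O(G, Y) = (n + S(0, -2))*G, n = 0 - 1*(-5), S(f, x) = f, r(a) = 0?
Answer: -1/70851 ≈ -1.4114e-5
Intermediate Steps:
n = 5 (n = 0 + 5 = 5)
U(o) = 2 + 2*o (U(o) = ((0 + 1) + o)*2 = (1 + o)*2 = 2 + 2*o)
O(G, Y) = 5*G (O(G, Y) = (5 + 0)*G = 5*G)
1/(O(U(1*2), -277) - 70881) = 1/(5*(2 + 2*(1*2)) - 70881) = 1/(5*(2 + 2*2) - 70881) = 1/(5*(2 + 4) - 70881) = 1/(5*6 - 70881) = 1/(30 - 70881) = 1/(-70851) = -1/70851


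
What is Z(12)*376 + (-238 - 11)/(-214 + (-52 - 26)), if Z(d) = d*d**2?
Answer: 189720825/292 ≈ 6.4973e+5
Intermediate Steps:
Z(d) = d**3
Z(12)*376 + (-238 - 11)/(-214 + (-52 - 26)) = 12**3*376 + (-238 - 11)/(-214 + (-52 - 26)) = 1728*376 - 249/(-214 - 78) = 649728 - 249/(-292) = 649728 - 249*(-1/292) = 649728 + 249/292 = 189720825/292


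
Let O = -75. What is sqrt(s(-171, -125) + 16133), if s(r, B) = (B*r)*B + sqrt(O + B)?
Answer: sqrt(-2655742 + 10*I*sqrt(2)) ≈ 0.004 + 1629.6*I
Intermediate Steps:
s(r, B) = sqrt(-75 + B) + r*B**2 (s(r, B) = (B*r)*B + sqrt(-75 + B) = r*B**2 + sqrt(-75 + B) = sqrt(-75 + B) + r*B**2)
sqrt(s(-171, -125) + 16133) = sqrt((sqrt(-75 - 125) - 171*(-125)**2) + 16133) = sqrt((sqrt(-200) - 171*15625) + 16133) = sqrt((10*I*sqrt(2) - 2671875) + 16133) = sqrt((-2671875 + 10*I*sqrt(2)) + 16133) = sqrt(-2655742 + 10*I*sqrt(2))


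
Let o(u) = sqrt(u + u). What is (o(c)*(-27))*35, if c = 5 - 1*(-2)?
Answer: -945*sqrt(14) ≈ -3535.9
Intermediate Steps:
c = 7 (c = 5 + 2 = 7)
o(u) = sqrt(2)*sqrt(u) (o(u) = sqrt(2*u) = sqrt(2)*sqrt(u))
(o(c)*(-27))*35 = ((sqrt(2)*sqrt(7))*(-27))*35 = (sqrt(14)*(-27))*35 = -27*sqrt(14)*35 = -945*sqrt(14)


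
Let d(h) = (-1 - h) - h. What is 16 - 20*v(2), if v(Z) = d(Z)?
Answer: 116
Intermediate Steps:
d(h) = -1 - 2*h
v(Z) = -1 - 2*Z
16 - 20*v(2) = 16 - 20*(-1 - 2*2) = 16 - 20*(-1 - 4) = 16 - 20*(-5) = 16 + 100 = 116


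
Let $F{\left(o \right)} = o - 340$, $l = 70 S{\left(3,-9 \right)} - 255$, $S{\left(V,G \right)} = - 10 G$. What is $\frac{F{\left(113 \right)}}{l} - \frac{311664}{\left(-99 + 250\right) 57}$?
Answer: $- \frac{4163273}{114855} \approx -36.248$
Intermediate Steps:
$l = 6045$ ($l = 70 \left(\left(-10\right) \left(-9\right)\right) - 255 = 70 \cdot 90 - 255 = 6300 - 255 = 6045$)
$F{\left(o \right)} = -340 + o$
$\frac{F{\left(113 \right)}}{l} - \frac{311664}{\left(-99 + 250\right) 57} = \frac{-340 + 113}{6045} - \frac{311664}{\left(-99 + 250\right) 57} = \left(-227\right) \frac{1}{6045} - \frac{311664}{151 \cdot 57} = - \frac{227}{6045} - \frac{311664}{8607} = - \frac{227}{6045} - \frac{688}{19} = - \frac{4163273}{114855}$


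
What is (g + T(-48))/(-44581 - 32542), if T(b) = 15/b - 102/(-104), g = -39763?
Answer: 8270565/16041584 ≈ 0.51557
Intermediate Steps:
T(b) = 51/52 + 15/b (T(b) = 15/b - 102*(-1/104) = 15/b + 51/52 = 51/52 + 15/b)
(g + T(-48))/(-44581 - 32542) = (-39763 + (51/52 + 15/(-48)))/(-44581 - 32542) = (-39763 + (51/52 + 15*(-1/48)))/(-77123) = (-39763 + (51/52 - 5/16))*(-1/77123) = (-39763 + 139/208)*(-1/77123) = -8270565/208*(-1/77123) = 8270565/16041584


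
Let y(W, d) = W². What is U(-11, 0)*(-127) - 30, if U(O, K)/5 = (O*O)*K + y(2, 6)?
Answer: -2570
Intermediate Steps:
U(O, K) = 20 + 5*K*O² (U(O, K) = 5*((O*O)*K + 2²) = 5*(O²*K + 4) = 5*(K*O² + 4) = 5*(4 + K*O²) = 20 + 5*K*O²)
U(-11, 0)*(-127) - 30 = (20 + 5*0*(-11)²)*(-127) - 30 = (20 + 5*0*121)*(-127) - 30 = (20 + 0)*(-127) - 30 = 20*(-127) - 30 = -2540 - 30 = -2570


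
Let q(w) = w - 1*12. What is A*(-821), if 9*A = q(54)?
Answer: -11494/3 ≈ -3831.3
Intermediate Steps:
q(w) = -12 + w (q(w) = w - 12 = -12 + w)
A = 14/3 (A = (-12 + 54)/9 = (⅑)*42 = 14/3 ≈ 4.6667)
A*(-821) = (14/3)*(-821) = -11494/3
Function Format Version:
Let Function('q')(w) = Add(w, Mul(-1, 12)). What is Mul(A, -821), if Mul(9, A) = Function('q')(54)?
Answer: Rational(-11494, 3) ≈ -3831.3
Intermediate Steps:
Function('q')(w) = Add(-12, w) (Function('q')(w) = Add(w, -12) = Add(-12, w))
A = Rational(14, 3) (A = Mul(Rational(1, 9), Add(-12, 54)) = Mul(Rational(1, 9), 42) = Rational(14, 3) ≈ 4.6667)
Mul(A, -821) = Mul(Rational(14, 3), -821) = Rational(-11494, 3)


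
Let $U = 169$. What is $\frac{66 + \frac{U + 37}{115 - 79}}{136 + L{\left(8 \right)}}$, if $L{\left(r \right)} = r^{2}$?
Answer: $\frac{1291}{3600} \approx 0.35861$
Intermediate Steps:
$\frac{66 + \frac{U + 37}{115 - 79}}{136 + L{\left(8 \right)}} = \frac{66 + \frac{169 + 37}{115 - 79}}{136 + 8^{2}} = \frac{66 + \frac{206}{36}}{136 + 64} = \frac{66 + 206 \cdot \frac{1}{36}}{200} = \left(66 + \frac{103}{18}\right) \frac{1}{200} = \frac{1291}{18} \cdot \frac{1}{200} = \frac{1291}{3600}$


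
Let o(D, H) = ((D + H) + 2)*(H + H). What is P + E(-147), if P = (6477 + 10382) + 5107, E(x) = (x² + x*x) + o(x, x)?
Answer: 151032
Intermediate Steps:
o(D, H) = 2*H*(2 + D + H) (o(D, H) = (2 + D + H)*(2*H) = 2*H*(2 + D + H))
E(x) = 2*x² + 2*x*(2 + 2*x) (E(x) = (x² + x*x) + 2*x*(2 + x + x) = (x² + x²) + 2*x*(2 + 2*x) = 2*x² + 2*x*(2 + 2*x))
P = 21966 (P = 16859 + 5107 = 21966)
P + E(-147) = 21966 + 2*(-147)*(2 + 3*(-147)) = 21966 + 2*(-147)*(2 - 441) = 21966 + 2*(-147)*(-439) = 21966 + 129066 = 151032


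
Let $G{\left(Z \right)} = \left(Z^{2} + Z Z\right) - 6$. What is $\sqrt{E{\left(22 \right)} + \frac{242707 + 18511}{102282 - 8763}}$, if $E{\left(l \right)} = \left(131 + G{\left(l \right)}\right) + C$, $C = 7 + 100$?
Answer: $\frac{\sqrt{1168821431038}}{31173} \approx 34.681$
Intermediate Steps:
$C = 107$
$G{\left(Z \right)} = -6 + 2 Z^{2}$ ($G{\left(Z \right)} = \left(Z^{2} + Z^{2}\right) - 6 = 2 Z^{2} - 6 = -6 + 2 Z^{2}$)
$E{\left(l \right)} = 232 + 2 l^{2}$ ($E{\left(l \right)} = \left(131 + \left(-6 + 2 l^{2}\right)\right) + 107 = \left(125 + 2 l^{2}\right) + 107 = 232 + 2 l^{2}$)
$\sqrt{E{\left(22 \right)} + \frac{242707 + 18511}{102282 - 8763}} = \sqrt{\left(232 + 2 \cdot 22^{2}\right) + \frac{242707 + 18511}{102282 - 8763}} = \sqrt{\left(232 + 2 \cdot 484\right) + \frac{261218}{93519}} = \sqrt{\left(232 + 968\right) + 261218 \cdot \frac{1}{93519}} = \sqrt{1200 + \frac{261218}{93519}} = \sqrt{\frac{112484018}{93519}} = \frac{\sqrt{1168821431038}}{31173}$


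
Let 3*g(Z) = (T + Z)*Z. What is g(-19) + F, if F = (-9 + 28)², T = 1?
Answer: 475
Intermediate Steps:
g(Z) = Z*(1 + Z)/3 (g(Z) = ((1 + Z)*Z)/3 = (Z*(1 + Z))/3 = Z*(1 + Z)/3)
F = 361 (F = 19² = 361)
g(-19) + F = (⅓)*(-19)*(1 - 19) + 361 = (⅓)*(-19)*(-18) + 361 = 114 + 361 = 475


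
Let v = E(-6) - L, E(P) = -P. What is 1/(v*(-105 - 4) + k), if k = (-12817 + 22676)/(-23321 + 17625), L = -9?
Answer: -5696/9322819 ≈ -0.00061097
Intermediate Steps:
k = -9859/5696 (k = 9859/(-5696) = 9859*(-1/5696) = -9859/5696 ≈ -1.7309)
v = 15 (v = -1*(-6) - 1*(-9) = 6 + 9 = 15)
1/(v*(-105 - 4) + k) = 1/(15*(-105 - 4) - 9859/5696) = 1/(15*(-109) - 9859/5696) = 1/(-1635 - 9859/5696) = 1/(-9322819/5696) = -5696/9322819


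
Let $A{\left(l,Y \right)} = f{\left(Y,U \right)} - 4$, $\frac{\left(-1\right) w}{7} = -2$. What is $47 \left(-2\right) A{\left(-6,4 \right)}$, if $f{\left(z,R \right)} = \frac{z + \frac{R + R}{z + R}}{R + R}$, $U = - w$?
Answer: $\frac{13959}{35} \approx 398.83$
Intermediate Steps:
$w = 14$ ($w = \left(-7\right) \left(-2\right) = 14$)
$U = -14$ ($U = \left(-1\right) 14 = -14$)
$f{\left(z,R \right)} = \frac{z + \frac{2 R}{R + z}}{2 R}$
$A{\left(l,Y \right)} = -4 - \frac{-28 + Y^{2} - 14 Y}{28 \left(-14 + Y\right)}$ ($A{\left(l,Y \right)} = \frac{Y^{2} + 2 \left(-14\right) - 14 Y}{2 \left(-14\right) \left(-14 + Y\right)} - 4 = \frac{1}{2} \left(- \frac{1}{14}\right) \frac{1}{-14 + Y} \left(Y^{2} - 28 - 14 Y\right) - 4 = \frac{1}{2} \left(- \frac{1}{14}\right) \frac{1}{-14 + Y} \left(-28 + Y^{2} - 14 Y\right) - 4 = - \frac{-28 + Y^{2} - 14 Y}{28 \left(-14 + Y\right)} - 4 = -4 - \frac{-28 + Y^{2} - 14 Y}{28 \left(-14 + Y\right)}$)
$47 \left(-2\right) A{\left(-6,4 \right)} = 47 \left(-2\right) \frac{1596 - 4^{2} - 392}{28 \left(-14 + 4\right)} = - 94 \frac{1596 - 16 - 392}{28 \left(-10\right)} = - 94 \cdot \frac{1}{28} \left(- \frac{1}{10}\right) \left(1596 - 16 - 392\right) = - 94 \cdot \frac{1}{28} \left(- \frac{1}{10}\right) 1188 = \left(-94\right) \left(- \frac{297}{70}\right) = \frac{13959}{35}$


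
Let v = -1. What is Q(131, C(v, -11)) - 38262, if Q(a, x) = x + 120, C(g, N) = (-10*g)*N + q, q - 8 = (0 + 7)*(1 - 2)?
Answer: -38251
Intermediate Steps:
q = 1 (q = 8 + (0 + 7)*(1 - 2) = 8 + 7*(-1) = 8 - 7 = 1)
C(g, N) = 1 - 10*N*g (C(g, N) = (-10*g)*N + 1 = -10*N*g + 1 = 1 - 10*N*g)
Q(a, x) = 120 + x
Q(131, C(v, -11)) - 38262 = (120 + (1 - 10*(-11)*(-1))) - 38262 = (120 + (1 - 110)) - 38262 = (120 - 109) - 38262 = 11 - 38262 = -38251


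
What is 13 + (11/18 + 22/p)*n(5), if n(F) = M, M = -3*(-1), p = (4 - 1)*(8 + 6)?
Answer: 689/42 ≈ 16.405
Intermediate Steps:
p = 42 (p = 3*14 = 42)
M = 3
n(F) = 3
13 + (11/18 + 22/p)*n(5) = 13 + (11/18 + 22/42)*3 = 13 + (11*(1/18) + 22*(1/42))*3 = 13 + (11/18 + 11/21)*3 = 13 + (143/126)*3 = 13 + 143/42 = 689/42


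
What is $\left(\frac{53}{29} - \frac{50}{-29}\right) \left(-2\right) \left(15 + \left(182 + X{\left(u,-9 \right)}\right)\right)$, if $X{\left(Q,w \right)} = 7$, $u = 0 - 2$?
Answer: $- \frac{42024}{29} \approx -1449.1$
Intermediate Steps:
$u = -2$ ($u = 0 - 2 = -2$)
$\left(\frac{53}{29} - \frac{50}{-29}\right) \left(-2\right) \left(15 + \left(182 + X{\left(u,-9 \right)}\right)\right) = \left(\frac{53}{29} - \frac{50}{-29}\right) \left(-2\right) \left(15 + \left(182 + 7\right)\right) = \left(53 \cdot \frac{1}{29} - - \frac{50}{29}\right) \left(-2\right) \left(15 + 189\right) = \left(\frac{53}{29} + \frac{50}{29}\right) \left(-2\right) 204 = \frac{103}{29} \left(-2\right) 204 = \left(- \frac{206}{29}\right) 204 = - \frac{42024}{29}$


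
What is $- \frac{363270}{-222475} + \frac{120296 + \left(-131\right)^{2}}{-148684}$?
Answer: $\frac{4686338121}{6615694580} \approx 0.70837$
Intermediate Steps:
$- \frac{363270}{-222475} + \frac{120296 + \left(-131\right)^{2}}{-148684} = \left(-363270\right) \left(- \frac{1}{222475}\right) + \left(120296 + 17161\right) \left(- \frac{1}{148684}\right) = \frac{72654}{44495} + 137457 \left(- \frac{1}{148684}\right) = \frac{72654}{44495} - \frac{137457}{148684} = \frac{4686338121}{6615694580}$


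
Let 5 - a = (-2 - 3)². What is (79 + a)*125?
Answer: 7375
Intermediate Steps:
a = -20 (a = 5 - (-2 - 3)² = 5 - 1*(-5)² = 5 - 1*25 = 5 - 25 = -20)
(79 + a)*125 = (79 - 20)*125 = 59*125 = 7375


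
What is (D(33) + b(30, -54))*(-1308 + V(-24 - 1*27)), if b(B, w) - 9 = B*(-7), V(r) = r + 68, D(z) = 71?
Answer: 167830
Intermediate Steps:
V(r) = 68 + r
b(B, w) = 9 - 7*B (b(B, w) = 9 + B*(-7) = 9 - 7*B)
(D(33) + b(30, -54))*(-1308 + V(-24 - 1*27)) = (71 + (9 - 7*30))*(-1308 + (68 + (-24 - 1*27))) = (71 + (9 - 210))*(-1308 + (68 + (-24 - 27))) = (71 - 201)*(-1308 + (68 - 51)) = -130*(-1308 + 17) = -130*(-1291) = 167830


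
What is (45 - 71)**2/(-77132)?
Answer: -169/19283 ≈ -0.0087642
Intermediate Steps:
(45 - 71)**2/(-77132) = (-26)**2*(-1/77132) = 676*(-1/77132) = -169/19283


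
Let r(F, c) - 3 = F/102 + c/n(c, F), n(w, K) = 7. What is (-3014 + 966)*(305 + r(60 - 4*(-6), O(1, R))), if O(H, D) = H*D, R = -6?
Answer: -75055104/119 ≈ -6.3072e+5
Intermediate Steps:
O(H, D) = D*H
r(F, c) = 3 + c/7 + F/102 (r(F, c) = 3 + (F/102 + c/7) = 3 + (c/7 + F/102) = 3 + c/7 + F/102)
(-3014 + 966)*(305 + r(60 - 4*(-6), O(1, R))) = (-3014 + 966)*(305 + (3 + (-6*1)/7 + (60 - 4*(-6))/102)) = -2048*(305 + (3 + (1/7)*(-6) + (60 - 1*(-24))/102)) = -2048*(305 + (3 - 6/7 + (60 + 24)/102)) = -2048*(305 + (3 - 6/7 + (1/102)*84)) = -2048*(305 + (3 - 6/7 + 14/17)) = -2048*(305 + 353/119) = -2048*36648/119 = -75055104/119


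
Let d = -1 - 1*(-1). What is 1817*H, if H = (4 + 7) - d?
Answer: 19987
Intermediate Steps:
d = 0 (d = -1 + 1 = 0)
H = 11 (H = (4 + 7) - 1*0 = 11 + 0 = 11)
1817*H = 1817*11 = 19987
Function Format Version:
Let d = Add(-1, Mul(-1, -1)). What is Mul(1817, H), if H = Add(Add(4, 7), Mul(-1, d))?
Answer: 19987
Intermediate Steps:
d = 0 (d = Add(-1, 1) = 0)
H = 11 (H = Add(Add(4, 7), Mul(-1, 0)) = Add(11, 0) = 11)
Mul(1817, H) = Mul(1817, 11) = 19987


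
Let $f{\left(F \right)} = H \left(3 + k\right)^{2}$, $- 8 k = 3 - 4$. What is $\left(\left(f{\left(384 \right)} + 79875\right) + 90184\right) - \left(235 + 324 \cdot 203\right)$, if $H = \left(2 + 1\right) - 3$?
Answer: $104052$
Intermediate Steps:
$k = \frac{1}{8}$ ($k = - \frac{3 - 4}{8} = \left(- \frac{1}{8}\right) \left(-1\right) = \frac{1}{8} \approx 0.125$)
$H = 0$ ($H = 3 - 3 = 0$)
$f{\left(F \right)} = 0$ ($f{\left(F \right)} = 0 \left(3 + \frac{1}{8}\right)^{2} = 0 \left(\frac{25}{8}\right)^{2} = 0 \cdot \frac{625}{64} = 0$)
$\left(\left(f{\left(384 \right)} + 79875\right) + 90184\right) - \left(235 + 324 \cdot 203\right) = \left(\left(0 + 79875\right) + 90184\right) - \left(235 + 324 \cdot 203\right) = \left(79875 + 90184\right) - \left(235 + 65772\right) = 170059 - 66007 = 104052$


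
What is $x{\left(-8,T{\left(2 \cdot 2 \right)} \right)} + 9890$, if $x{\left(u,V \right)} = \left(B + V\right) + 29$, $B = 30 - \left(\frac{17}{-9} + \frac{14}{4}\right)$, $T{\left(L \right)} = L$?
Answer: $\frac{179125}{18} \approx 9951.4$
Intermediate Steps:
$B = \frac{511}{18}$ ($B = 30 - \left(17 \left(- \frac{1}{9}\right) + 14 \cdot \frac{1}{4}\right) = 30 - \left(- \frac{17}{9} + \frac{7}{2}\right) = 30 - \frac{29}{18} = \frac{511}{18} \approx 28.389$)
$x{\left(u,V \right)} = \frac{1033}{18} + V$ ($x{\left(u,V \right)} = \left(\frac{511}{18} + V\right) + 29 = \frac{1033}{18} + V$)
$x{\left(-8,T{\left(2 \cdot 2 \right)} \right)} + 9890 = \left(\frac{1033}{18} + 2 \cdot 2\right) + 9890 = \left(\frac{1033}{18} + 4\right) + 9890 = \frac{1105}{18} + 9890 = \frac{179125}{18}$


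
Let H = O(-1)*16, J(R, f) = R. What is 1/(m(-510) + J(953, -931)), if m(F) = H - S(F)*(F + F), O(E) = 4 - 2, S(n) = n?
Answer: -1/519215 ≈ -1.9260e-6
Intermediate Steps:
O(E) = 2
H = 32 (H = 2*16 = 32)
m(F) = 32 - 2*F² (m(F) = 32 - F*(F + F) = 32 - F*2*F = 32 - 2*F²)
1/(m(-510) + J(953, -931)) = 1/((32 - 2*(-510)²) + 953) = 1/((32 - 2*260100) + 953) = 1/((32 - 520200) + 953) = 1/(-520168 + 953) = 1/(-519215) = -1/519215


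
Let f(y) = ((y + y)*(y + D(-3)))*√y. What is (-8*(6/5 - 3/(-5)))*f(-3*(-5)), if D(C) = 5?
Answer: -8640*√15 ≈ -33463.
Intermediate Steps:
f(y) = 2*y^(3/2)*(5 + y) (f(y) = ((y + y)*(y + 5))*√y = ((2*y)*(5 + y))*√y = (2*y*(5 + y))*√y = 2*y^(3/2)*(5 + y))
(-8*(6/5 - 3/(-5)))*f(-3*(-5)) = (-8*(6/5 - 3/(-5)))*(2*(-3*(-5))^(3/2)*(5 - 3*(-5))) = (-8*(6*(⅕) - 3*(-⅕)))*(2*15^(3/2)*(5 + 15)) = (-8*(6/5 + ⅗))*(2*(15*√15)*20) = (-8*9/5)*(600*√15) = -8640*√15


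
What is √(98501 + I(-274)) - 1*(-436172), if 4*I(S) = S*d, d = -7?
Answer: 436172 + √395922/2 ≈ 4.3649e+5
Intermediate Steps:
I(S) = -7*S/4 (I(S) = (S*(-7))/4 = (-7*S)/4 = -7*S/4)
√(98501 + I(-274)) - 1*(-436172) = √(98501 - 7/4*(-274)) - 1*(-436172) = √(98501 + 959/2) + 436172 = √(197961/2) + 436172 = √395922/2 + 436172 = 436172 + √395922/2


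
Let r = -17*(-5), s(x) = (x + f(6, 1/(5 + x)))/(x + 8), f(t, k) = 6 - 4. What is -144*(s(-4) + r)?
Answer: -12168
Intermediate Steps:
f(t, k) = 2
s(x) = (2 + x)/(8 + x) (s(x) = (x + 2)/(x + 8) = (2 + x)/(8 + x))
r = 85
-144*(s(-4) + r) = -144*((2 - 4)/(8 - 4) + 85) = -144*(-2/4 + 85) = -144*((¼)*(-2) + 85) = -144*(-½ + 85) = -144*169/2 = -12168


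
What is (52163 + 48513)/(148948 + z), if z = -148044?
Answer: 25169/226 ≈ 111.37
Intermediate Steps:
(52163 + 48513)/(148948 + z) = (52163 + 48513)/(148948 - 148044) = 100676/904 = 100676*(1/904) = 25169/226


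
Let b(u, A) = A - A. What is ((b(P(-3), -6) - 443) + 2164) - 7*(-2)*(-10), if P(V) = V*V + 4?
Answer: 1581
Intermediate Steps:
P(V) = 4 + V**2 (P(V) = V**2 + 4 = 4 + V**2)
b(u, A) = 0
((b(P(-3), -6) - 443) + 2164) - 7*(-2)*(-10) = ((0 - 443) + 2164) - 7*(-2)*(-10) = (-443 + 2164) + 14*(-10) = 1721 - 140 = 1581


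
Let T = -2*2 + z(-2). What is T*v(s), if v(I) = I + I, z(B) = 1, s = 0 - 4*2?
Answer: 48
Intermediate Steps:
s = -8 (s = 0 - 8 = -8)
v(I) = 2*I
T = -3 (T = -2*2 + 1 = -4 + 1 = -3)
T*v(s) = -6*(-8) = -3*(-16) = 48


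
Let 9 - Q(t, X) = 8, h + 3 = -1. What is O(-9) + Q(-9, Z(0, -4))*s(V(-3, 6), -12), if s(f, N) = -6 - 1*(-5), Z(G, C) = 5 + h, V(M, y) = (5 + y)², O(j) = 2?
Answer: 1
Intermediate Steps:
h = -4 (h = -3 - 1 = -4)
Z(G, C) = 1 (Z(G, C) = 5 - 4 = 1)
Q(t, X) = 1 (Q(t, X) = 9 - 1*8 = 9 - 8 = 1)
s(f, N) = -1 (s(f, N) = -6 + 5 = -1)
O(-9) + Q(-9, Z(0, -4))*s(V(-3, 6), -12) = 2 + 1*(-1) = 2 - 1 = 1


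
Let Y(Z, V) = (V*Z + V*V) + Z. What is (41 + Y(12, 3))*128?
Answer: 12544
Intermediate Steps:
Y(Z, V) = Z + V**2 + V*Z (Y(Z, V) = (V*Z + V**2) + Z = (V**2 + V*Z) + Z = Z + V**2 + V*Z)
(41 + Y(12, 3))*128 = (41 + (12 + 3**2 + 3*12))*128 = (41 + (12 + 9 + 36))*128 = (41 + 57)*128 = 98*128 = 12544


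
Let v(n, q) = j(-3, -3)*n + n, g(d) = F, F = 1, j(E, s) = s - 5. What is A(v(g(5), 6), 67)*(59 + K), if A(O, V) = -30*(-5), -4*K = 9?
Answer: 17025/2 ≈ 8512.5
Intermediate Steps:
K = -9/4 (K = -¼*9 = -9/4 ≈ -2.2500)
j(E, s) = -5 + s
g(d) = 1
v(n, q) = -7*n (v(n, q) = (-5 - 3)*n + n = -8*n + n = -7*n)
A(O, V) = 150
A(v(g(5), 6), 67)*(59 + K) = 150*(59 - 9/4) = 150*(227/4) = 17025/2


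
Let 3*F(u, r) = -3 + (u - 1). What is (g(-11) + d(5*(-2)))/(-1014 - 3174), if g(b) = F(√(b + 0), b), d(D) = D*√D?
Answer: 1/3141 - I*√11/12564 + 5*I*√10/2094 ≈ 0.00031837 + 0.0072868*I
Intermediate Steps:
d(D) = D^(3/2)
F(u, r) = -4/3 + u/3 (F(u, r) = (-3 + (u - 1))/3 = (-3 + (-1 + u))/3 = (-4 + u)/3 = -4/3 + u/3)
g(b) = -4/3 + √b/3 (g(b) = -4/3 + √(b + 0)/3 = -4/3 + √b/3)
(g(-11) + d(5*(-2)))/(-1014 - 3174) = ((-4/3 + √(-11)/3) + (5*(-2))^(3/2))/(-1014 - 3174) = ((-4/3 + (I*√11)/3) + (-10)^(3/2))/(-4188) = ((-4/3 + I*√11/3) - 10*I*√10)*(-1/4188) = (-4/3 - 10*I*√10 + I*√11/3)*(-1/4188) = 1/3141 - I*√11/12564 + 5*I*√10/2094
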